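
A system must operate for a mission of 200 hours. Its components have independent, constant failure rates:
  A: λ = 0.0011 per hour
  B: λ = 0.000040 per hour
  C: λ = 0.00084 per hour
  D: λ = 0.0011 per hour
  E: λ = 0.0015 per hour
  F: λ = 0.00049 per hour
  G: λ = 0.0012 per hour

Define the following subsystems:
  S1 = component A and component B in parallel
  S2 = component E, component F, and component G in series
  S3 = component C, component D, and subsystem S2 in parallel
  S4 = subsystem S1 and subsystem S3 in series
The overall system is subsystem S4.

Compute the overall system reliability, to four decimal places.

0.9840

R(A) = exp(−0.0011 × 200) = 0.802519
R(B) = exp(−0.000040 × 200) = 0.992032
R(C) = exp(−0.00084 × 200) = 0.845354
R(D) = exp(−0.0011 × 200) = 0.802519
R(E) = exp(−0.0015 × 200) = 0.740818
R(F) = exp(−0.00049 × 200) = 0.906649
R(G) = exp(−0.0012 × 200) = 0.786628
Parallel (A and B): 1 − (1 − 0.802519)(1 − 0.992032) = 0.998426
Series (E, F, and G): 0.740818 × 0.906649 × 0.786628 = 0.528348
Parallel (C, D, and [0.528348]): 1 − (1 − 0.845354)(1 − 0.802519)(1 − 0.528348) = 0.985596
Series ([0.998426] and [0.985596]): 0.998426 × 0.985596 = 0.9840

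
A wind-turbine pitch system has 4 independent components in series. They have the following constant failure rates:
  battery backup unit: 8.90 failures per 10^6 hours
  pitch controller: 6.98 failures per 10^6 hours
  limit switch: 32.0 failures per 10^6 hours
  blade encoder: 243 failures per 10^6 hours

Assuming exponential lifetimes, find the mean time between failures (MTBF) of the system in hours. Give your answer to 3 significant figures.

Series of exponential components: λ_sys = Σ λ_i
λ_sys = 0.00000890 + 0.00000698 + 0.0000320 + 0.000243 = 2.9088e-04 /h
MTBF = 1 / λ_sys = 3440 h

3440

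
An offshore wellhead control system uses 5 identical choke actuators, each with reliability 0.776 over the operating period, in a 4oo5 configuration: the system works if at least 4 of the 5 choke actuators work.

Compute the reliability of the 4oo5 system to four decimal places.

0.6875

R = Σ_{i=4}^{5} C(5,i) p^i (1−p)^{5−i} with p = 0.776
C(5,4)·0.776^4·0.224^1 = 0.406130
C(5,5)·0.776^5·0.224^0 = 0.281390
Sum = 0.6875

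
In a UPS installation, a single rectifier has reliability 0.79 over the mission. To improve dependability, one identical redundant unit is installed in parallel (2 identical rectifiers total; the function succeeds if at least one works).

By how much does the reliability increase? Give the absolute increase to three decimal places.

R_before = 0.79
R_after = 1 − (1 − 0.79)^2 = 0.956
ΔR = 0.956 − 0.79 = 0.166

0.166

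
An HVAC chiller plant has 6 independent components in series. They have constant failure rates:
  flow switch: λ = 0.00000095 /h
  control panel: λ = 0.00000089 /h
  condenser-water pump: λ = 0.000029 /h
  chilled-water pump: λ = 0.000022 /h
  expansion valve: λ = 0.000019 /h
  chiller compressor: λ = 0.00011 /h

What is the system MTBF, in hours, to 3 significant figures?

5500

Series of exponential components: λ_sys = Σ λ_i
λ_sys = 0.00000095 + 0.00000089 + 0.000029 + 0.000022 + 0.000019 + 0.00011 = 1.8184e-04 /h
MTBF = 1 / λ_sys = 5500 h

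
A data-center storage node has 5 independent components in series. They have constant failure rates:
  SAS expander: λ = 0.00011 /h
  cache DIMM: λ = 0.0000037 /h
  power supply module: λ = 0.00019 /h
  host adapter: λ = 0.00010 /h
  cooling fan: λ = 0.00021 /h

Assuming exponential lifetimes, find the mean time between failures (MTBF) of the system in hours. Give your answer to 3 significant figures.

Series of exponential components: λ_sys = Σ λ_i
λ_sys = 0.00011 + 0.0000037 + 0.00019 + 0.00010 + 0.00021 = 6.1370e-04 /h
MTBF = 1 / λ_sys = 1630 h

1630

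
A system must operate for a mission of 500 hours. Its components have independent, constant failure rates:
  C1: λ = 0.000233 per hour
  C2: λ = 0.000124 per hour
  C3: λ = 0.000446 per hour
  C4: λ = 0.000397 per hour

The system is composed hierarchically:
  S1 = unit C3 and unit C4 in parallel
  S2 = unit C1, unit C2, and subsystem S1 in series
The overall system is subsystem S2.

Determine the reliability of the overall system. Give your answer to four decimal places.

0.8064

R(C1) = exp(−0.000233 × 500) = 0.890030
R(C2) = exp(−0.000124 × 500) = 0.939883
R(C3) = exp(−0.000446 × 500) = 0.800115
R(C4) = exp(−0.000397 × 500) = 0.819960
Parallel (C3 and C4): 1 − (1 − 0.800115)(1 − 0.819960) = 0.964013
Series (C1, C2, and [0.964013]): 0.890030 × 0.939883 × 0.964013 = 0.8064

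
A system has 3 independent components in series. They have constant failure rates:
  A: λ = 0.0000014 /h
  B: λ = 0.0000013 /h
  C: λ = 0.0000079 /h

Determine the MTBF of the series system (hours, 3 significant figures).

Series of exponential components: λ_sys = Σ λ_i
λ_sys = 0.0000014 + 0.0000013 + 0.0000079 = 1.0600e-05 /h
MTBF = 1 / λ_sys = 94300 h

94300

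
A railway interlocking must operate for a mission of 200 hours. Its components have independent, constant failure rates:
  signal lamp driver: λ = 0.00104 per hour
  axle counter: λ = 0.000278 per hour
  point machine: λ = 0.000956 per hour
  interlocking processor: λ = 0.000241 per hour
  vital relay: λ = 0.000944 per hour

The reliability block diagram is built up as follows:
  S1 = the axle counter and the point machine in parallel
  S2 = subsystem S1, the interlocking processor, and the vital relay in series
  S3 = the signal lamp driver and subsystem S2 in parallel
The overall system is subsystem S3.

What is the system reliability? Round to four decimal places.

0.9590

R(signal lamp driver) = exp(−0.00104 × 200) = 0.812207
R(axle counter) = exp(−0.000278 × 200) = 0.945917
R(point machine) = exp(−0.000956 × 200) = 0.825967
R(interlocking processor) = exp(−0.000241 × 200) = 0.952943
R(vital relay) = exp(−0.000944 × 200) = 0.827952
Parallel (axle counter and point machine): 1 − (1 − 0.945917)(1 − 0.825967) = 0.990588
Series ([0.990588], interlocking processor, and vital relay): 0.990588 × 0.952943 × 0.827952 = 0.781565
Parallel (signal lamp driver and [0.781565]): 1 − (1 − 0.812207)(1 − 0.781565) = 0.9590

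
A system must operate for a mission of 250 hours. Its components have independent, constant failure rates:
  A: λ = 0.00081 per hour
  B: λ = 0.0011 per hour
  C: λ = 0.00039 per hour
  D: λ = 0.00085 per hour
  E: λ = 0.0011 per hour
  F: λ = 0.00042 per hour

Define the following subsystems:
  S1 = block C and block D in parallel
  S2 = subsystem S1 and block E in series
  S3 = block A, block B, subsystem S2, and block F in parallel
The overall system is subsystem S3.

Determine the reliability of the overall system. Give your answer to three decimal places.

0.999

R(A) = exp(−0.00081 × 250) = 0.81669
R(B) = exp(−0.0011 × 250) = 0.75957
R(C) = exp(−0.00039 × 250) = 0.90710
R(D) = exp(−0.00085 × 250) = 0.80856
R(E) = exp(−0.0011 × 250) = 0.75957
R(F) = exp(−0.00042 × 250) = 0.90032
Parallel (C and D): 1 − (1 − 0.90710)(1 − 0.80856) = 0.98222
Series ([0.98222] and E): 0.98222 × 0.75957 = 0.74606
Parallel (A, B, [0.74606], and F): 1 − (1 − 0.81669)(1 − 0.75957)(1 − 0.74606)(1 − 0.90032) = 0.999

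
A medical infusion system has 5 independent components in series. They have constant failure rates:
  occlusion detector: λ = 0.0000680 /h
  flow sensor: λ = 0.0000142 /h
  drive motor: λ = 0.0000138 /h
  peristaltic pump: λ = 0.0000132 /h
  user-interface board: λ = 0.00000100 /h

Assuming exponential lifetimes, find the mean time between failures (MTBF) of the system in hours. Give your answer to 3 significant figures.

Series of exponential components: λ_sys = Σ λ_i
λ_sys = 0.0000680 + 0.0000142 + 0.0000138 + 0.0000132 + 0.00000100 = 1.1020e-04 /h
MTBF = 1 / λ_sys = 9070 h

9070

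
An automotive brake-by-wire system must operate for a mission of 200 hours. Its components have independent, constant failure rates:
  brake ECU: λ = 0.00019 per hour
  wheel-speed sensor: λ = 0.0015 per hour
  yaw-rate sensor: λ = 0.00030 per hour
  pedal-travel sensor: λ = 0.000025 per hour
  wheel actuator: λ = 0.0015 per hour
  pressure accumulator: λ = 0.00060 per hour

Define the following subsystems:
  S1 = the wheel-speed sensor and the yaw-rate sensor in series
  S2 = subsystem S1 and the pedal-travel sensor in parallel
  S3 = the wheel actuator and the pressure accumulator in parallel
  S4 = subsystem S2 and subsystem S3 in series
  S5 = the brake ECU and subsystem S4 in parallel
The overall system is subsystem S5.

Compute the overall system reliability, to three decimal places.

0.999

R(brake ECU) = exp(−0.00019 × 200) = 0.96271
R(wheel-speed sensor) = exp(−0.0015 × 200) = 0.74082
R(yaw-rate sensor) = exp(−0.00030 × 200) = 0.94176
R(pedal-travel sensor) = exp(−0.000025 × 200) = 0.99501
R(wheel actuator) = exp(−0.0015 × 200) = 0.74082
R(pressure accumulator) = exp(−0.00060 × 200) = 0.88692
Series (wheel-speed sensor and yaw-rate sensor): 0.74082 × 0.94176 = 0.69767
Parallel ([0.69767] and pedal-travel sensor): 1 − (1 − 0.69767)(1 − 0.99501) = 0.99849
Parallel (wheel actuator and pressure accumulator): 1 − (1 − 0.74082)(1 − 0.88692) = 0.97069
Series ([0.99849] and [0.97069]): 0.99849 × 0.97069 = 0.96922
Parallel (brake ECU and [0.96922]): 1 − (1 − 0.96271)(1 − 0.96922) = 0.999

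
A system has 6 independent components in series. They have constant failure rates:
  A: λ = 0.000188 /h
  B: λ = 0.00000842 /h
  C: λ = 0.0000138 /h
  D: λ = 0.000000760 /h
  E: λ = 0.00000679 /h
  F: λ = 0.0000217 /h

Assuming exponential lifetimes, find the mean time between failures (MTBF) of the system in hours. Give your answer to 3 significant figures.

Series of exponential components: λ_sys = Σ λ_i
λ_sys = 0.000188 + 0.00000842 + 0.0000138 + 0.000000760 + 0.00000679 + 0.0000217 = 2.3947e-04 /h
MTBF = 1 / λ_sys = 4180 h

4180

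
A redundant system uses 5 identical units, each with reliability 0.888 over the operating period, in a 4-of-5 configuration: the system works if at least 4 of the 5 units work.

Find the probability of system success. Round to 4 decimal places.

R = Σ_{i=4}^{5} C(5,i) p^i (1−p)^{5−i} with p = 0.888
C(5,4)·0.888^4·0.112^1 = 0.348209
C(5,5)·0.888^5·0.112^0 = 0.552160
Sum = 0.9004

0.9004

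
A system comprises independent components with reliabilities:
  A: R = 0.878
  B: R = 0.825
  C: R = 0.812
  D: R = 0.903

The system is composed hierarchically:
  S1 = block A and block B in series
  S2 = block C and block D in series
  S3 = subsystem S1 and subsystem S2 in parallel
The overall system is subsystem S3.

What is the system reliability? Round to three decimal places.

Series (A and B): 0.87800 × 0.82500 = 0.72435
Series (C and D): 0.81200 × 0.90300 = 0.73324
Parallel ([0.72435] and [0.73324]): 1 − (1 − 0.72435)(1 − 0.73324) = 0.926

0.926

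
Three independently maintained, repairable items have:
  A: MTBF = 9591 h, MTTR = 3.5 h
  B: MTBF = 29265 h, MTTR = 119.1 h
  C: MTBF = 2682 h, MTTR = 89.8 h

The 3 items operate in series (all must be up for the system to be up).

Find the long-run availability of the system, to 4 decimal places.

0.9633

A(A) = MTBF/(MTBF+MTTR) = 9591/(9591+3.5) = 0.999635
A(B) = MTBF/(MTBF+MTTR) = 29265/(29265+119.1) = 0.995947
A(C) = MTBF/(MTBF+MTTR) = 2682/(2682+89.8) = 0.967602
Series availability: 0.999635 × 0.995947 × 0.967602 = 0.9633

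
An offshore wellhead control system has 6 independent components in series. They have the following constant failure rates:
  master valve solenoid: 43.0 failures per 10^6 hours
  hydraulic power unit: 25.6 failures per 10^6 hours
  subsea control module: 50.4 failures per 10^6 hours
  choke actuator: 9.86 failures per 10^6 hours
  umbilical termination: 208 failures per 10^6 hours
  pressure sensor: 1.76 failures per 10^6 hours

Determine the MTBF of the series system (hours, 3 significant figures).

2950

Series of exponential components: λ_sys = Σ λ_i
λ_sys = 0.0000430 + 0.0000256 + 0.0000504 + 0.00000986 + 0.000208 + 0.00000176 = 3.3862e-04 /h
MTBF = 1 / λ_sys = 2950 h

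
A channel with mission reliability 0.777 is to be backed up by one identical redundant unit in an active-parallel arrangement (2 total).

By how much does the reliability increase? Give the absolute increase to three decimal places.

0.173

R_before = 0.777
R_after = 1 − (1 − 0.777)^2 = 0.950
ΔR = 0.950 − 0.777 = 0.173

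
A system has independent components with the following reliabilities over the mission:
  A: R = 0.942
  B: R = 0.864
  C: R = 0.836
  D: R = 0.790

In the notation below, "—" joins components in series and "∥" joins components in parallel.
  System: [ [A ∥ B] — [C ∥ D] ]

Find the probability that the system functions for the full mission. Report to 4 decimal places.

0.9579

Parallel (A and B): 1 − (1 − 0.942000)(1 − 0.864000) = 0.992112
Parallel (C and D): 1 − (1 − 0.836000)(1 − 0.790000) = 0.965560
Series ([0.992112] and [0.965560]): 0.992112 × 0.965560 = 0.9579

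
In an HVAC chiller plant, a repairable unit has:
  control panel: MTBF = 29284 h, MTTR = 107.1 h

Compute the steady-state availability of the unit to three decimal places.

0.996

A(control panel) = MTBF/(MTBF+MTTR) = 29284/(29284+107.1) = 0.996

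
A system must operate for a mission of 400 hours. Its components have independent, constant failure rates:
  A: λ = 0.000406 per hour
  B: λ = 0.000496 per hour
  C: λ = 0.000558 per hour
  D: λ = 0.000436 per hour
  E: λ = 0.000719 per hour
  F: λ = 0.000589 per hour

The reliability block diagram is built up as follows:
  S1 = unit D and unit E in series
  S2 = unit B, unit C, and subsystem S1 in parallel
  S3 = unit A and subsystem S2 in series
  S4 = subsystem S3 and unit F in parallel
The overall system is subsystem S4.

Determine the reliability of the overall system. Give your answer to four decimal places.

R(A) = exp(−0.000406 × 400) = 0.850101
R(B) = exp(−0.000496 × 400) = 0.820042
R(C) = exp(−0.000558 × 400) = 0.799955
R(D) = exp(−0.000436 × 400) = 0.839961
R(E) = exp(−0.000719 × 400) = 0.750062
R(F) = exp(−0.000589 × 400) = 0.790097
Series (D and E): 0.839961 × 0.750062 = 0.630023
Parallel (B, C, and [0.630023]): 1 − (1 − 0.820042)(1 − 0.799955)(1 − 0.630023) = 0.986681
Series (A and [0.986681]): 0.850101 × 0.986681 = 0.838779
Parallel ([0.838779] and F): 1 − (1 − 0.838779)(1 − 0.790097) = 0.9662

0.9662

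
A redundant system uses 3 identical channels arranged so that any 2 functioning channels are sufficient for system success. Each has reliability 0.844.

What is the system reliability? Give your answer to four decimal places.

R = Σ_{i=2}^{3} C(3,i) p^i (1−p)^{3−i} with p = 0.844
C(3,2)·0.844^2·0.156^1 = 0.333373
C(3,3)·0.844^3·0.156^0 = 0.601212
Sum = 0.9346

0.9346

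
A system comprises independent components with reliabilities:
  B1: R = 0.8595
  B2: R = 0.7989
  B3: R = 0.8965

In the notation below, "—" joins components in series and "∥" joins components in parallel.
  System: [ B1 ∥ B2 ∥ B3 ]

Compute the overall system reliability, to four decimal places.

Parallel (B1, B2, and B3): 1 − (1 − 0.859500)(1 − 0.798900)(1 − 0.896500) = 0.9971

0.9971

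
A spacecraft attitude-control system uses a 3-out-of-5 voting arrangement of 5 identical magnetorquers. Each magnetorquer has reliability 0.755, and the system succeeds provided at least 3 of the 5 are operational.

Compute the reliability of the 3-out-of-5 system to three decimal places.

R = Σ_{i=3}^{5} C(5,i) p^i (1−p)^{5−i} with p = 0.755
C(5,3)·0.755^3·0.245^2 = 0.25833
C(5,4)·0.755^4·0.245^1 = 0.39804
C(5,5)·0.755^5·0.245^0 = 0.24532
Sum = 0.902

0.902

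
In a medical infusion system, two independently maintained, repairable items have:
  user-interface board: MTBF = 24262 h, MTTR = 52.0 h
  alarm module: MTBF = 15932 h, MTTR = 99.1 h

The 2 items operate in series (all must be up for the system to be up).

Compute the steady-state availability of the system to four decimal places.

0.9917

A(user-interface board) = MTBF/(MTBF+MTTR) = 24262/(24262+52.0) = 0.997861
A(alarm module) = MTBF/(MTBF+MTTR) = 15932/(15932+99.1) = 0.993818
Series availability: 0.997861 × 0.993818 = 0.9917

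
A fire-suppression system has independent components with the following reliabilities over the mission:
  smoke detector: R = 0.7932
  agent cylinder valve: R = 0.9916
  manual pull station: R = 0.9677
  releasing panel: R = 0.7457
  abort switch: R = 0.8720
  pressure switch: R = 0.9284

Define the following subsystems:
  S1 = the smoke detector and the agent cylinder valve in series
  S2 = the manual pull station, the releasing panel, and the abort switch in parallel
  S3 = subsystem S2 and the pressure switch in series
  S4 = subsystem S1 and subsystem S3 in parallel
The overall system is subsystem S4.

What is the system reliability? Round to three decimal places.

Series (smoke detector and agent cylinder valve): 0.79320 × 0.99160 = 0.78654
Parallel (manual pull station, releasing panel, and abort switch): 1 − (1 − 0.96770)(1 − 0.74570)(1 − 0.87200) = 0.99895
Series ([0.99895] and pressure switch): 0.99895 × 0.92840 = 0.92743
Parallel ([0.78654] and [0.92743]): 1 − (1 − 0.78654)(1 − 0.92743) = 0.985

0.985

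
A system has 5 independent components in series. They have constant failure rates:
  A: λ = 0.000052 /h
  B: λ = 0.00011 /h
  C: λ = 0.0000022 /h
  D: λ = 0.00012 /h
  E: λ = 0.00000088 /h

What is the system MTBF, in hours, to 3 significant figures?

Series of exponential components: λ_sys = Σ λ_i
λ_sys = 0.000052 + 0.00011 + 0.0000022 + 0.00012 + 0.00000088 = 2.8508e-04 /h
MTBF = 1 / λ_sys = 3510 h

3510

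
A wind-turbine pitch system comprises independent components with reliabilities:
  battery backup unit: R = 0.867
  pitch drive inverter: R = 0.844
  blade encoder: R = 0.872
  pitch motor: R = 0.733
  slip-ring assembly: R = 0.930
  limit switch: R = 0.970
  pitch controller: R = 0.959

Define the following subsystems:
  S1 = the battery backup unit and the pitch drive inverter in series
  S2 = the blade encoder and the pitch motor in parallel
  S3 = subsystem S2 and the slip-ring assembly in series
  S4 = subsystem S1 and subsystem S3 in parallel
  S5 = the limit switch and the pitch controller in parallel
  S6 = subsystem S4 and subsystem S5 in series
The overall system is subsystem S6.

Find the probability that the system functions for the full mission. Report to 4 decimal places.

0.9715

Series (battery backup unit and pitch drive inverter): 0.867000 × 0.844000 = 0.731748
Parallel (blade encoder and pitch motor): 1 − (1 − 0.872000)(1 − 0.733000) = 0.965824
Series ([0.965824] and slip-ring assembly): 0.965824 × 0.930000 = 0.898216
Parallel ([0.731748] and [0.898216]): 1 − (1 − 0.731748)(1 − 0.898216) = 0.972696
Parallel (limit switch and pitch controller): 1 − (1 − 0.970000)(1 − 0.959000) = 0.998770
Series ([0.972696] and [0.998770]): 0.972696 × 0.998770 = 0.9715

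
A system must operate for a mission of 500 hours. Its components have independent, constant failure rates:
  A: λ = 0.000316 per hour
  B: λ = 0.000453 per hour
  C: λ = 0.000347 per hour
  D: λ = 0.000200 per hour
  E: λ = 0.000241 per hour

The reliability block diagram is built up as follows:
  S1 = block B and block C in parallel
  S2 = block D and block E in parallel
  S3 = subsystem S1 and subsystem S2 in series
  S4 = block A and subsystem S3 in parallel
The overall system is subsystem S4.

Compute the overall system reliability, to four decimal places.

R(A) = exp(−0.000316 × 500) = 0.853850
R(B) = exp(−0.000453 × 500) = 0.797319
R(C) = exp(−0.000347 × 500) = 0.840717
R(D) = exp(−0.000200 × 500) = 0.904837
R(E) = exp(−0.000241 × 500) = 0.886477
Parallel (B and C): 1 − (1 − 0.797319)(1 − 0.840717) = 0.967716
Parallel (D and E): 1 − (1 − 0.904837)(1 − 0.886477) = 0.989197
Series ([0.967716] and [0.989197]): 0.967716 × 0.989197 = 0.957262
Parallel (A and [0.957262]): 1 − (1 − 0.853850)(1 − 0.957262) = 0.9938

0.9938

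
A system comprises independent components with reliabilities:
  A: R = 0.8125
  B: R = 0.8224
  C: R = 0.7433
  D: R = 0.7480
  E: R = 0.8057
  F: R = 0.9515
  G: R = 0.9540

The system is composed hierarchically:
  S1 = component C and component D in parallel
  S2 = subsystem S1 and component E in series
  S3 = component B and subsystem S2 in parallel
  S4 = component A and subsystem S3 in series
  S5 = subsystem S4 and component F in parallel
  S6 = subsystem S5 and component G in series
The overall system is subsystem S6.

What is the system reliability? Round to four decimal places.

0.9437

Parallel (C and D): 1 − (1 − 0.743300)(1 − 0.748000) = 0.935312
Series ([0.935312] and E): 0.935312 × 0.805700 = 0.753581
Parallel (B and [0.753581]): 1 − (1 − 0.822400)(1 − 0.753581) = 0.956236
Series (A and [0.956236]): 0.812500 × 0.956236 = 0.776942
Parallel ([0.776942] and F): 1 − (1 − 0.776942)(1 − 0.951500) = 0.989182
Series ([0.989182] and G): 0.989182 × 0.954000 = 0.9437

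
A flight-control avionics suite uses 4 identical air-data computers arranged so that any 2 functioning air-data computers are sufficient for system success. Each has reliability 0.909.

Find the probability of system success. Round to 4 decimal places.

R = Σ_{i=2}^{4} C(4,i) p^i (1−p)^{4−i} with p = 0.909
C(4,2)·0.909^2·0.091^2 = 0.041055
C(4,3)·0.909^3·0.091^1 = 0.273397
C(4,4)·0.909^4·0.091^0 = 0.682740
Sum = 0.9972

0.9972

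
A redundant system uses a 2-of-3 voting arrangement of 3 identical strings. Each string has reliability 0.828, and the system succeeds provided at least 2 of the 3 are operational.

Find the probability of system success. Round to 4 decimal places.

R = Σ_{i=2}^{3} C(3,i) p^i (1−p)^{3−i} with p = 0.828
C(3,2)·0.828^2·0.172^1 = 0.353761
C(3,3)·0.828^3·0.172^0 = 0.567664
Sum = 0.9214

0.9214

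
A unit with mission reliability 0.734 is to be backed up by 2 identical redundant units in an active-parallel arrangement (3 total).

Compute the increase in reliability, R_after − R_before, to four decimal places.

R_before = 0.734
R_after = 1 − (1 − 0.734)^3 = 0.9812
ΔR = 0.9812 − 0.734 = 0.2472

0.2472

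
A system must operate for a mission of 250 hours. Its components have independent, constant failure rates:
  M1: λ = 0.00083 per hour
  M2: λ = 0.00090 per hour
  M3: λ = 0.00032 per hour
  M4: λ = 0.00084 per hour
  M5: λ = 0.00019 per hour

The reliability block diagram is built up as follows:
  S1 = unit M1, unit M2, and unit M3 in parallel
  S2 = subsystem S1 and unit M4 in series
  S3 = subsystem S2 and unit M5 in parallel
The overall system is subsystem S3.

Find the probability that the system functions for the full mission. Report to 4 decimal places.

R(M1) = exp(−0.00083 × 250) = 0.812613
R(M2) = exp(−0.00090 × 250) = 0.798516
R(M3) = exp(−0.00032 × 250) = 0.923116
R(M4) = exp(−0.00084 × 250) = 0.810584
R(M5) = exp(−0.00019 × 250) = 0.953610
Parallel (M1, M2, and M3): 1 − (1 − 0.812613)(1 − 0.798516)(1 − 0.923116) = 0.997097
Series ([0.997097] and M4): 0.997097 × 0.810584 = 0.808231
Parallel ([0.808231] and M5): 1 − (1 − 0.808231)(1 − 0.953610) = 0.9911

0.9911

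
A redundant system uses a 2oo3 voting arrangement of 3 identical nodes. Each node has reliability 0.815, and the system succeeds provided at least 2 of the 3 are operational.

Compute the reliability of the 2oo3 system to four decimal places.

0.9100

R = Σ_{i=2}^{3} C(3,i) p^i (1−p)^{3−i} with p = 0.815
C(3,2)·0.815^2·0.185^1 = 0.368645
C(3,3)·0.815^3·0.185^0 = 0.541343
Sum = 0.9100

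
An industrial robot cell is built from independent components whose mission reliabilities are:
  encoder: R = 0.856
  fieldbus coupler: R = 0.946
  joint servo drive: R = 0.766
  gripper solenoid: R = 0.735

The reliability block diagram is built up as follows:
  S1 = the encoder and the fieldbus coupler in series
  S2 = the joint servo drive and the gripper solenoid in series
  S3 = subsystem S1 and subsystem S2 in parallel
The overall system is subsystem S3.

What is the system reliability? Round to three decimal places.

Series (encoder and fieldbus coupler): 0.85600 × 0.94600 = 0.80978
Series (joint servo drive and gripper solenoid): 0.76600 × 0.73500 = 0.56301
Parallel ([0.80978] and [0.56301]): 1 − (1 − 0.80978)(1 − 0.56301) = 0.917

0.917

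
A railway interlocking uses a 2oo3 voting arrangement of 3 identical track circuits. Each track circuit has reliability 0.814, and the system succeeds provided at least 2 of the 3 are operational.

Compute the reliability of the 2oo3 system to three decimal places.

R = Σ_{i=2}^{3} C(3,i) p^i (1−p)^{3−i} with p = 0.814
C(3,2)·0.814^2·0.186^1 = 0.36973
C(3,3)·0.814^3·0.186^0 = 0.53935
Sum = 0.909

0.909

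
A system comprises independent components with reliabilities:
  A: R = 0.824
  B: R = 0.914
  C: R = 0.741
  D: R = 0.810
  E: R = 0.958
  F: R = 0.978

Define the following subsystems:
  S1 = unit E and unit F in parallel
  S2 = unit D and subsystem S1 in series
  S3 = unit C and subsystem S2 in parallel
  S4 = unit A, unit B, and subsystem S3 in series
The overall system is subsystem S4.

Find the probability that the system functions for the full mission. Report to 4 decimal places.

Parallel (E and F): 1 − (1 − 0.958000)(1 − 0.978000) = 0.999076
Series (D and [0.999076]): 0.810000 × 0.999076 = 0.809252
Parallel (C and [0.809252]): 1 − (1 − 0.741000)(1 − 0.809252) = 0.950596
Series (A, B, and [0.950596]): 0.824000 × 0.914000 × 0.950596 = 0.7159

0.7159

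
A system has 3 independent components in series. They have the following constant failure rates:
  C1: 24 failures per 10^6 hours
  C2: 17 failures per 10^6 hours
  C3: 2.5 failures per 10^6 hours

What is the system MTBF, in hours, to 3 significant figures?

Series of exponential components: λ_sys = Σ λ_i
λ_sys = 0.000024 + 0.000017 + 0.0000025 = 4.3500e-05 /h
MTBF = 1 / λ_sys = 23000 h

23000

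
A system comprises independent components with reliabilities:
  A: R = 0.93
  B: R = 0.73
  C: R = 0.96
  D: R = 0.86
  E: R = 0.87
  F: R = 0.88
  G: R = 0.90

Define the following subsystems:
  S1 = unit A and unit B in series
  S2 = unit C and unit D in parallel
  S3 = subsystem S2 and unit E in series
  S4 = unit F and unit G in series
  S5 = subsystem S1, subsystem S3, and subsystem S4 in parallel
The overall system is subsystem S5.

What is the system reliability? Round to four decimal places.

Series (A and B): 0.930000 × 0.730000 = 0.678900
Parallel (C and D): 1 − (1 − 0.960000)(1 − 0.860000) = 0.994400
Series ([0.994400] and E): 0.994400 × 0.870000 = 0.865128
Series (F and G): 0.880000 × 0.900000 = 0.792000
Parallel ([0.678900], [0.865128], and [0.792000]): 1 − (1 − 0.678900)(1 − 0.865128)(1 − 0.792000) = 0.9910

0.9910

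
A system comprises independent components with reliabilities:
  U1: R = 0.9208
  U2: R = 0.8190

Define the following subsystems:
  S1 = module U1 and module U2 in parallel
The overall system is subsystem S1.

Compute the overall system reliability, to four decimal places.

Parallel (U1 and U2): 1 − (1 − 0.920800)(1 − 0.819000) = 0.9857

0.9857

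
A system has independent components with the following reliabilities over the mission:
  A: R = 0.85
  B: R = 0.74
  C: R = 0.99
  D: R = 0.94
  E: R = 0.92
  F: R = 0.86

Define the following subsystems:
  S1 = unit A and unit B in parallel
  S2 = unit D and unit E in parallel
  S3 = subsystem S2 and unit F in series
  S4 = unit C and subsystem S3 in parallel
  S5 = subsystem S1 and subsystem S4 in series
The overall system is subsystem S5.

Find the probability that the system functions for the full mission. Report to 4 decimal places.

0.9596

Parallel (A and B): 1 − (1 − 0.850000)(1 − 0.740000) = 0.961000
Parallel (D and E): 1 − (1 − 0.940000)(1 − 0.920000) = 0.995200
Series ([0.995200] and F): 0.995200 × 0.860000 = 0.855872
Parallel (C and [0.855872]): 1 − (1 − 0.990000)(1 − 0.855872) = 0.998559
Series ([0.961000] and [0.998559]): 0.961000 × 0.998559 = 0.9596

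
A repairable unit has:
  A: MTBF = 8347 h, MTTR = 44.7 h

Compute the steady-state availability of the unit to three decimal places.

0.995

A(A) = MTBF/(MTBF+MTTR) = 8347/(8347+44.7) = 0.995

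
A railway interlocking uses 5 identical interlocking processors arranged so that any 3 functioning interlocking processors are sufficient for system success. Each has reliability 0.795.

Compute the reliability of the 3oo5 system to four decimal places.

R = Σ_{i=3}^{5} C(5,i) p^i (1−p)^{5−i} with p = 0.795
C(5,3)·0.795^3·0.205^2 = 0.211159
C(5,4)·0.795^4·0.205^1 = 0.409442
C(5,5)·0.795^5·0.205^0 = 0.317567
Sum = 0.9382

0.9382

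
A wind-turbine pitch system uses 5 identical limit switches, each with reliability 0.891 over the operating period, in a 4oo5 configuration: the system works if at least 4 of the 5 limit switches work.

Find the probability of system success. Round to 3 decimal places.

0.905

R = Σ_{i=4}^{5} C(5,i) p^i (1−p)^{5−i} with p = 0.891
C(5,4)·0.891^4·0.109^1 = 0.34348
C(5,5)·0.891^5·0.109^0 = 0.56155
Sum = 0.905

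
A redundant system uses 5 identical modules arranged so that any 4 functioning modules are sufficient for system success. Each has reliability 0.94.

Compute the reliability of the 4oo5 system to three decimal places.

0.968

R = Σ_{i=4}^{5} C(5,i) p^i (1−p)^{5−i} with p = 0.94
C(5,4)·0.94^4·0.06^1 = 0.23422
C(5,5)·0.94^5·0.06^0 = 0.73390
Sum = 0.968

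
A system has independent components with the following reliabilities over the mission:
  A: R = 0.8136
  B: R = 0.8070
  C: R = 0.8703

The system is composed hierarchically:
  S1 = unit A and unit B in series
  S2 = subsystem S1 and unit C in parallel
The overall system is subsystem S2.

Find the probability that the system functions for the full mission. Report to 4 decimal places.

Series (A and B): 0.813600 × 0.807000 = 0.656575
Parallel ([0.656575] and C): 1 − (1 − 0.656575)(1 − 0.870300) = 0.9555

0.9555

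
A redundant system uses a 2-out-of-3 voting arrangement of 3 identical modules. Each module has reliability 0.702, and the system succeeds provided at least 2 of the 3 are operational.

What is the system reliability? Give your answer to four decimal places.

R = Σ_{i=2}^{3} C(3,i) p^i (1−p)^{3−i} with p = 0.702
C(3,2)·0.702^2·0.298^1 = 0.440567
C(3,3)·0.702^3·0.298^0 = 0.345948
Sum = 0.7865

0.7865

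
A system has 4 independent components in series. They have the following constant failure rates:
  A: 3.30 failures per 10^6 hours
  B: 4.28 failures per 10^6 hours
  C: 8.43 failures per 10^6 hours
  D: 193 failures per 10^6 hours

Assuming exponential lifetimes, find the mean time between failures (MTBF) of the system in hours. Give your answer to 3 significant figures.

Series of exponential components: λ_sys = Σ λ_i
λ_sys = 0.00000330 + 0.00000428 + 0.00000843 + 0.000193 = 2.0901e-04 /h
MTBF = 1 / λ_sys = 4780 h

4780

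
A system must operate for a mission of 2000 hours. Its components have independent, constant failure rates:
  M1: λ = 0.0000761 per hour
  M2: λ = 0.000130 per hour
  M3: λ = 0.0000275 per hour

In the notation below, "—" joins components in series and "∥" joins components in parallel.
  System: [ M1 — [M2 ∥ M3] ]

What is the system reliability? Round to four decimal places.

R(M1) = exp(−0.0000761 × 2000) = 0.858817
R(M2) = exp(−0.000130 × 2000) = 0.771052
R(M3) = exp(−0.0000275 × 2000) = 0.946485
Parallel (M2 and M3): 1 − (1 − 0.771052)(1 − 0.946485) = 0.987748
Series (M1 and [0.987748]): 0.858817 × 0.987748 = 0.8483

0.8483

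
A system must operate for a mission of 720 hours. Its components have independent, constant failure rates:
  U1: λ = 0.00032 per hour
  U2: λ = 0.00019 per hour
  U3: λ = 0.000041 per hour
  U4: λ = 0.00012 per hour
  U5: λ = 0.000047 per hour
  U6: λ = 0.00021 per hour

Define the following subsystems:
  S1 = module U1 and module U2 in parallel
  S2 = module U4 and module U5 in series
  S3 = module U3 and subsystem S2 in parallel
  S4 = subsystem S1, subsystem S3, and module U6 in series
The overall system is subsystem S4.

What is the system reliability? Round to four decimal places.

R(U1) = exp(−0.00032 × 720) = 0.794216
R(U2) = exp(−0.00019 × 720) = 0.872145
R(U3) = exp(−0.000041 × 720) = 0.970911
R(U4) = exp(−0.00012 × 720) = 0.917227
R(U5) = exp(−0.000047 × 720) = 0.966726
R(U6) = exp(−0.00021 × 720) = 0.859676
Parallel (U1 and U2): 1 − (1 − 0.794216)(1 − 0.872145) = 0.973689
Series (U4 and U5): 0.917227 × 0.966726 = 0.886707
Parallel (U3 and [0.886707]): 1 − (1 − 0.970911)(1 − 0.886707) = 0.996704
Series ([0.973689], [0.996704], and U6): 0.973689 × 0.996704 × 0.859676 = 0.8343

0.8343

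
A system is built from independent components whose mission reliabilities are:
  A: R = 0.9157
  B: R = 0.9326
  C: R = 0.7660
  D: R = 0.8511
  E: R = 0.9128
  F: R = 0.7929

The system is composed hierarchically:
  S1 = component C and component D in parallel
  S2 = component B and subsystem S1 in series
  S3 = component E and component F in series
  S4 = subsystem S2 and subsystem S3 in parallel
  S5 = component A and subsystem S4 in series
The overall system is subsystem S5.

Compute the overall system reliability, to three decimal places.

0.890

Parallel (C and D): 1 − (1 − 0.76600)(1 − 0.85110) = 0.96516
Series (B and [0.96516]): 0.93260 × 0.96516 = 0.90011
Series (E and F): 0.91280 × 0.79290 = 0.72376
Parallel ([0.90011] and [0.72376]): 1 − (1 − 0.90011)(1 − 0.72376) = 0.97241
Series (A and [0.97241]): 0.91570 × 0.97241 = 0.890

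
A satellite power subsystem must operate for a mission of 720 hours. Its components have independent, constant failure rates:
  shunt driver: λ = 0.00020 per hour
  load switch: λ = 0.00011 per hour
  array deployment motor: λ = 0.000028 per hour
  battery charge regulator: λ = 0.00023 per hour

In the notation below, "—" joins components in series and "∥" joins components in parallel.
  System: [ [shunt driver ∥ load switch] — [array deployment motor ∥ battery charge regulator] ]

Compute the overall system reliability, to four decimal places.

0.9868

R(shunt driver) = exp(−0.00020 × 720) = 0.865888
R(load switch) = exp(−0.00011 × 720) = 0.923855
R(array deployment motor) = exp(−0.000028 × 720) = 0.980042
R(battery charge regulator) = exp(−0.00023 × 720) = 0.847385
Parallel (shunt driver and load switch): 1 − (1 − 0.865888)(1 − 0.923855) = 0.989788
Parallel (array deployment motor and battery charge regulator): 1 − (1 − 0.980042)(1 − 0.847385) = 0.996954
Series ([0.989788] and [0.996954]): 0.989788 × 0.996954 = 0.9868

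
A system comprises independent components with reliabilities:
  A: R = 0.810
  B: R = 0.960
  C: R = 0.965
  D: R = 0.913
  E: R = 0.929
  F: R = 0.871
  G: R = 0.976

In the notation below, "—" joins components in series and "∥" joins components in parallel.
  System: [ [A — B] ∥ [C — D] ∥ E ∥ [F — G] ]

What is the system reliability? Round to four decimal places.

0.9997

Series (A and B): 0.810000 × 0.960000 = 0.777600
Series (C and D): 0.965000 × 0.913000 = 0.881045
Series (F and G): 0.871000 × 0.976000 = 0.850096
Parallel ([0.777600], [0.881045], E, and [0.850096]): 1 − (1 − 0.777600)(1 − 0.881045)(1 − 0.929000)(1 − 0.850096) = 0.9997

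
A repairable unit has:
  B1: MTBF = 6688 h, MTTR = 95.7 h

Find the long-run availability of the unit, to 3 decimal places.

0.986

A(B1) = MTBF/(MTBF+MTTR) = 6688/(6688+95.7) = 0.986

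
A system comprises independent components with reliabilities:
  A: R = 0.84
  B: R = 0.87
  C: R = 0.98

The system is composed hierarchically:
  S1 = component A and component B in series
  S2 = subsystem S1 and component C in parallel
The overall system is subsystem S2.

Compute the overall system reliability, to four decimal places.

0.9946

Series (A and B): 0.840000 × 0.870000 = 0.730800
Parallel ([0.730800] and C): 1 − (1 − 0.730800)(1 − 0.980000) = 0.9946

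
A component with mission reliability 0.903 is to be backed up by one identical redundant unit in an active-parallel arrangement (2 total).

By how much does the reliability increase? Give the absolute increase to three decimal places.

R_before = 0.903
R_after = 1 − (1 − 0.903)^2 = 0.991
ΔR = 0.991 − 0.903 = 0.088

0.088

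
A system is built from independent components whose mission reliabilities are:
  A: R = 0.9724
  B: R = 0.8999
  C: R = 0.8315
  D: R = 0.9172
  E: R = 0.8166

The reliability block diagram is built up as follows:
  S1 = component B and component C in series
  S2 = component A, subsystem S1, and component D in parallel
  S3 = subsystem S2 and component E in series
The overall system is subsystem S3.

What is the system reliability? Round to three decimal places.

Series (B and C): 0.89990 × 0.83150 = 0.74827
Parallel (A, [0.74827], and D): 1 − (1 − 0.97240)(1 − 0.74827)(1 − 0.91720) = 0.99942
Series ([0.99942] and E): 0.99942 × 0.81660 = 0.816

0.816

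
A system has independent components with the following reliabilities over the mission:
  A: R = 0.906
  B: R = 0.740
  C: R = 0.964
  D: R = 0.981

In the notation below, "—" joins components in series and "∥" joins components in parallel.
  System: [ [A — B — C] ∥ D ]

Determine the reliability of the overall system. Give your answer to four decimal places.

0.9933

Series (A, B, and C): 0.906000 × 0.740000 × 0.964000 = 0.646304
Parallel ([0.646304] and D): 1 − (1 − 0.646304)(1 − 0.981000) = 0.9933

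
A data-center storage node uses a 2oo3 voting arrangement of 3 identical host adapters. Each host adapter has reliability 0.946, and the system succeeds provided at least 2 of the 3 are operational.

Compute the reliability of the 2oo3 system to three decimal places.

0.992

R = Σ_{i=2}^{3} C(3,i) p^i (1−p)^{3−i} with p = 0.946
C(3,2)·0.946^2·0.054^1 = 0.14498
C(3,3)·0.946^3·0.054^0 = 0.84659
Sum = 0.992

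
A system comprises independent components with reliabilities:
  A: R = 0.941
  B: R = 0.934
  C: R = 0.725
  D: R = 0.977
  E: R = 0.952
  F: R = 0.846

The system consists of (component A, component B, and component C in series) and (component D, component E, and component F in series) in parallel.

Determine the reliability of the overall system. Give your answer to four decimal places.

0.9227

Series (A, B, and C): 0.941000 × 0.934000 × 0.725000 = 0.637198
Series (D, E, and F): 0.977000 × 0.952000 × 0.846000 = 0.786868
Parallel ([0.637198] and [0.786868]): 1 − (1 − 0.637198)(1 − 0.786868) = 0.9227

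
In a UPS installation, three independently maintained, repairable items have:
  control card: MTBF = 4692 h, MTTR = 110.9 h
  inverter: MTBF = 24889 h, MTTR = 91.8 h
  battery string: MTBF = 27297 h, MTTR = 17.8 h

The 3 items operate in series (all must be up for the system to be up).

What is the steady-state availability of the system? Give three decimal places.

0.973

A(control card) = MTBF/(MTBF+MTTR) = 4692/(4692+110.9) = 0.976910
A(inverter) = MTBF/(MTBF+MTTR) = 24889/(24889+91.8) = 0.996325
A(battery string) = MTBF/(MTBF+MTTR) = 27297/(27297+17.8) = 0.999348
Series availability: 0.976910 × 0.996325 × 0.999348 = 0.973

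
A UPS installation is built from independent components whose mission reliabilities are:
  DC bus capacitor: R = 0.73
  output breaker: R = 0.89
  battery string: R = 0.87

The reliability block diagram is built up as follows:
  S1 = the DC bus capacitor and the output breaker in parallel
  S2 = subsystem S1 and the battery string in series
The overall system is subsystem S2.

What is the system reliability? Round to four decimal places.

Parallel (DC bus capacitor and output breaker): 1 − (1 − 0.730000)(1 − 0.890000) = 0.970300
Series ([0.970300] and battery string): 0.970300 × 0.870000 = 0.8442

0.8442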